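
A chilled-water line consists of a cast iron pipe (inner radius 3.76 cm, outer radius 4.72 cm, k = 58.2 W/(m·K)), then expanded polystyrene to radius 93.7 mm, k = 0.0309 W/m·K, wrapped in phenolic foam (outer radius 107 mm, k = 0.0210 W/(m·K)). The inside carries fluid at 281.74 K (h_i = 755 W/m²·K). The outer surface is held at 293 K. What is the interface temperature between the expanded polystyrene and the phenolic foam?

T = 290.5 K

Treat each layer as a resistance in series:
  R'_conv,in = 1/(2πr h) = 1/(2π·0.0376·755) = 0.005606 m·K/W
  R'_cast iron = ln(0.0472/0.0376)/(2πk) = 0.2274/(2π·58.2) = 6.218×10^-4 m·K/W
  R'_expanded polystyrene = ln(0.0937/0.0472)/(2πk) = 0.6857/(2π·0.0309) = 3.532 m·K/W
  R'_phenolic foam = ln(0.107/0.0937)/(2πk) = 0.1327/(2π·0.0210) = 1.006 m·K/W
ΣR = 0.005606 + 6.218×10^-4 + 3.532 + 1.006 = 4.544 m·K/W
Q' = ΔT/ΣR = (281.74 K − 293 K)/4.544 = -2.478 W/m
From the inner boundary to the expanded polystyrene/phenolic foam interface, ΣR_partial = 3.538 m·K/W.
T_interface = T_in − Q'·ΣR_partial = 281.74 K − (-2.478)(3.538) = 290.5 K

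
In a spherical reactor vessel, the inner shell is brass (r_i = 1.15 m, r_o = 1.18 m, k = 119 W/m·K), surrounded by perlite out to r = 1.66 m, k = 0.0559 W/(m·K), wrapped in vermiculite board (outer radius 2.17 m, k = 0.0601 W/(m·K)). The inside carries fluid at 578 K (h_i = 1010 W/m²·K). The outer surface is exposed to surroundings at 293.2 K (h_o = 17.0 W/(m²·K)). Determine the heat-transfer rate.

Q = 530 W

Resistance network (inner→outer):
  R_conv,in = 1/(4πr²h) = 1/(4π·1.15²·1010) = 5.958×10^-5 K/W
  R_brass = (1/1.15 − 1/1.18)/(4πk) = 0.02211/(4π·119) = 1.478×10^-5 K/W
  R_perlite = (1/1.18 − 1/1.66)/(4πk) = 0.2450/(4π·0.0559) = 0.3488 K/W
  R_vermiculite board = (1/1.66 − 1/2.17)/(4πk) = 0.1416/(4π·0.0601) = 0.1875 K/W
  R_conv,out = 1/(4πr²h) = 1/(4π·2.17²·17.0) = 9.941×10^-4 K/W
ΣR = 5.958×10^-5 + 1.478×10^-5 + 0.3488 + 0.1875 + 9.941×10^-4 = 0.5374 K/W
Q = ΔT/ΣR = (578 K − 293.2 K)/0.5374 = 530 W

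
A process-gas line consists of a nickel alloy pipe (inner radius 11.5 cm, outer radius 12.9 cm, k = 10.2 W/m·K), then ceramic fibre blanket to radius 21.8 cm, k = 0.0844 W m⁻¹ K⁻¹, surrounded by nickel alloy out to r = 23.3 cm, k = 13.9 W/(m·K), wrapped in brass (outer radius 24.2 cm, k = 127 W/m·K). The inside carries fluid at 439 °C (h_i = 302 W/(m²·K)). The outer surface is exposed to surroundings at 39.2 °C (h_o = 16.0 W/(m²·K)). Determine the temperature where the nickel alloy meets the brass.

T = 55.1 °C

Treat each layer as a resistance in series:
  R'_conv,in = 1/(2πr h) = 1/(2π·0.115·302) = 0.004583 m·K/W
  R'_nickel alloy = ln(0.129/0.115)/(2πk) = 0.1149/(2π·10.2) = 0.001793 m·K/W
  R'_ceramic fibre blanket = ln(0.218/0.129)/(2πk) = 0.5247/(2π·0.0844) = 0.9894 m·K/W
  R'_nickel alloy = ln(0.233/0.218)/(2πk) = 0.06654/(2π·13.9) = 7.619×10^-4 m·K/W
  R'_brass = ln(0.242/0.233)/(2πk) = 0.03790/(2π·127) = 4.749×10^-5 m·K/W
  R'_conv,out = 1/(2πr h) = 1/(2π·0.242·16.0) = 0.04110 m·K/W
ΣR = 0.004583 + 0.001793 + 0.9894 + 7.619×10^-4 + 4.749×10^-5 + 0.04110 = 1.038 m·K/W
Q' = ΔT/ΣR = (439 °C − 39.2 °C)/1.038 = 385.2 W/m
From the inner boundary to the nickel alloy/brass interface, ΣR_partial = 0.9965 m·K/W.
T_interface = T_in − Q'·ΣR_partial = 439 °C − (385.2)(0.9965) = 55.1 °C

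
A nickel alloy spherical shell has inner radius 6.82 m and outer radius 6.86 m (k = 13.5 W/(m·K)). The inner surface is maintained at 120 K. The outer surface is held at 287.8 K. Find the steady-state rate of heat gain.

Q = 4πk·ΔT/(1/r₁ − 1/r₂) = 4π × 13.5 × 167.8 / (1/6.82 − 1/6.86) = 3.33×10^7 W

Q = 33300 kW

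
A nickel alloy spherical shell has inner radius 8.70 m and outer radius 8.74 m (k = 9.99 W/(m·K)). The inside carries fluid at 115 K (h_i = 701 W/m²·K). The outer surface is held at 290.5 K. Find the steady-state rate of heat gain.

Q = 30800 kW

Resistance network (inner→outer):
  R_conv,in = 1/(4πr²h) = 1/(4π·8.70²·701) = 1.500×10^-6 K/W
  R_nickel alloy = (1/8.70 − 1/8.74)/(4πk) = 5.261×10^-4/(4π·9.99) = 4.190×10^-6 K/W
ΣR = 1.500×10^-6 + 4.190×10^-6 = 5.690×10^-6 K/W
Q = ΔT/ΣR = (115 K − 290.5 K)/5.690×10^-6 = -3.08×10^7 W
(Negative Q ⇒ heat flows inward; heat gain = 3.08×10^7 W.)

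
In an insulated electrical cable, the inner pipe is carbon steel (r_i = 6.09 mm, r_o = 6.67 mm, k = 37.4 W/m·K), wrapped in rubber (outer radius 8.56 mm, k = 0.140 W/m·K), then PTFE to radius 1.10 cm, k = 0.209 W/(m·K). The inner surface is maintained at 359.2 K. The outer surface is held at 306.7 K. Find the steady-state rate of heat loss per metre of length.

Series thermal resistances, inner to outer:
  R'_carbon steel = ln(0.00667/0.00609)/(2πk) = 0.09097/(2π·37.4) = 3.871×10^-4 m·K/W
  R'_rubber = ln(0.00856/0.00667)/(2πk) = 0.2495/(2π·0.140) = 0.2836 m·K/W
  R'_PTFE = ln(0.0110/0.00856)/(2πk) = 0.2508/(2π·0.209) = 0.1910 m·K/W
ΣR = 3.871×10^-4 + 0.2836 + 0.1910 = 0.4750 m·K/W
Q' = ΔT/ΣR = (359.2 K − 306.7 K)/0.4750 = 111 W/m

Q' = 111 W/m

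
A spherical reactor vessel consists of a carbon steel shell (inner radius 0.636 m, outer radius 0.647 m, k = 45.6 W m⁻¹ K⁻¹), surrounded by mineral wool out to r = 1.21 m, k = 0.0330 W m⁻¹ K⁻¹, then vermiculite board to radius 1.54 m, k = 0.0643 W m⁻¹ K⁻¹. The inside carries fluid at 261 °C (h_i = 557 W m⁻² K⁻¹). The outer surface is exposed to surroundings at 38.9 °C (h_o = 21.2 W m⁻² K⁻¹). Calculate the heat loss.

Series thermal resistances, inner to outer:
  R_conv,in = 1/(4πr²h) = 1/(4π·0.636²·557) = 3.532×10^-4 K/W
  R_carbon steel = (1/0.636 − 1/0.647)/(4πk) = 0.02673/(4π·45.6) = 4.665×10^-5 K/W
  R_mineral wool = (1/0.647 − 1/1.21)/(4πk) = 0.7191/(4π·0.0330) = 1.734 K/W
  R_vermiculite board = (1/1.21 − 1/1.54)/(4πk) = 0.1771/(4π·0.0643) = 0.2192 K/W
  R_conv,out = 1/(4πr²h) = 1/(4π·1.54²·21.2) = 0.001583 K/W
ΣR = 3.532×10^-4 + 4.665×10^-5 + 1.734 + 0.2192 + 0.001583 = 1.955 K/W
Q = ΔT/ΣR = (261 °C − 38.9 °C)/1.955 = 114 W

Q = 114 W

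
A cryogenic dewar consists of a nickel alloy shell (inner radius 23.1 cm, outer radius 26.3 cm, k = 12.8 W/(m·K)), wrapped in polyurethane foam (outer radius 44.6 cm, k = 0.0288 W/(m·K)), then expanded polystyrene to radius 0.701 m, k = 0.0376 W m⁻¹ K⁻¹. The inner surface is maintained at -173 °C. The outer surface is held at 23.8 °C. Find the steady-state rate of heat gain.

Resistance network (inner→outer):
  R_nickel alloy = (1/0.231 − 1/0.263)/(4πk) = 0.5267/(4π·12.8) = 0.003275 K/W
  R_polyurethane foam = (1/0.263 − 1/0.446)/(4πk) = 1.560/(4π·0.0288) = 4.311 K/W
  R_expanded polystyrene = (1/0.446 − 1/0.701)/(4πk) = 0.8156/(4π·0.0376) = 1.726 K/W
ΣR = 0.003275 + 4.311 + 1.726 = 6.040 K/W
Q = ΔT/ΣR = (-173 °C − 23.8 °C)/6.040 = -32.6 W
(Negative Q ⇒ heat flows inward; heat gain = 32.6 W.)

Q = 32.6 W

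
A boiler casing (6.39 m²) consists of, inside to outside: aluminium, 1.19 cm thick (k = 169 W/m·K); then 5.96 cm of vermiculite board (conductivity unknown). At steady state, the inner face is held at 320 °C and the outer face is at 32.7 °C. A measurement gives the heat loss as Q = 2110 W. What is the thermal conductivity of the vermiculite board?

k = 0.0685 W/m·K

ΣR = ΔT/Q = |320 − 32.7|/2110 = 0.1362 K/W
Known resistances:
  R_aluminium = L/(kA) = 0.0119/(169·6.39) = 1.102×10^-5 K/W
R_vermiculite board = ΣR − ΣR_known = 0.1362 − 1.102×10^-5 = 0.1362 K/W
L/(kA) = 0.1362 ⇒ k = 0.0596/(0.1362·6.39) = 0.0685 W/m·K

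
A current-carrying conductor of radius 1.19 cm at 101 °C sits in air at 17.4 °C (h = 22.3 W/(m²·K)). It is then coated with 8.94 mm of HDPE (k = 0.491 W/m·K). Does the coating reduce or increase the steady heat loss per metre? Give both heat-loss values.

Critical radius for a cylinder: r_cr = k/h = 0.0220 m = 2.20 cm.
Outer radius after coating: r₂ = 0.0119 + 0.00894 = 0.02084 m.
Since r₁ < r_cr and r₂ ≤ r_cr, the coating moves toward the maximum at r_cr — heat loss rises.
Bare: R = 1/(2πr₁h) = 0.5997 m·K/W; Q = 83.6/0.5997 = 139 W/m.
Coated: R = R_cond + R_conv = 0.5241 m·K/W; Q = 83.6/0.5241 = 160 W/m.

increases: 139 → 160 W/m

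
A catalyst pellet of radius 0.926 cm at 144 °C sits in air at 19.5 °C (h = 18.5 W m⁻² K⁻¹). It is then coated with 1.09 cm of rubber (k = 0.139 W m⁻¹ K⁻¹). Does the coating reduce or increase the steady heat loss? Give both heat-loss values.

Critical radius for a sphere: r_cr = 2k/h = 0.0150 m = 1.50 cm.
Outer radius after coating: r₂ = 0.00926 + 0.0109 = 0.02016 m.
r₁ < r_cr < r₂: heat loss rises to a maximum at r_cr then falls. Whether the coating helps depends on whether Q(r₂) has dropped back below Q(r₁).
Bare: R = 1/(4πr₁²h) = 50.16 K/W; Q = 124.5/50.16 = 2.48 W.
Coated: R = R_cond + R_conv = 44.01 K/W; Q = 124.5/44.01 = 2.83 W.

increases: 2.48 → 2.83 W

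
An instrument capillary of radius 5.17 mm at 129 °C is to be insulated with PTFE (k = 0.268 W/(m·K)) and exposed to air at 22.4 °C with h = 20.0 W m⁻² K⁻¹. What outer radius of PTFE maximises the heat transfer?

r_cr = 1.34 cm

For a cylinder, r_cr = k_ins/h = 0.268/20.0 = 0.0134 m = 1.34 cm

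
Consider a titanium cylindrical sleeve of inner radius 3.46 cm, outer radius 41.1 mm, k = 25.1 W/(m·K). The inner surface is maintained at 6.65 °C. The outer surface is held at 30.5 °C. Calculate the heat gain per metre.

Q' = 2πk·ΔT/ln(r₂/r₁) = 2π × 25.1 × 23.85 / ln(0.0411/0.0346) = 21800 W/m

Q' = 21800 W/m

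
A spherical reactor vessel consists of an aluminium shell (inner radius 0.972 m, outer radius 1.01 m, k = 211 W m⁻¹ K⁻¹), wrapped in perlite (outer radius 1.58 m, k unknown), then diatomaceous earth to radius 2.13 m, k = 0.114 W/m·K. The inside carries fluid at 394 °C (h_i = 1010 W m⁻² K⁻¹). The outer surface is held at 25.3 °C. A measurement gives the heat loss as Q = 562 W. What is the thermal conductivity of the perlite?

ΣR = ΔT/Q = |394 − 25.3|/562 = 0.6560 K/W
Known resistances:
  R_conv,in = 1/(4πr²h) = 1/(4π·0.972²·1010) = 8.339×10^-5 K/W
  R_aluminium = (1/0.972 − 1/1.01)/(4πk) = 0.03871/(4π·211) = 1.460×10^-5 K/W
  R_diatomaceous earth = (1/1.58 − 1/2.13)/(4πk) = 0.1634/(4π·0.114) = 0.1141 K/W
R_perlite = ΣR − ΣR_known = 0.6560 − 0.1142 = 0.5418 K/W
(1/r₁−1/r₂)/(4πk) = 0.5418 ⇒ k = 0.3572/(4π·0.5418) = 0.0525 W/m·K

k = 0.0525 W/m·K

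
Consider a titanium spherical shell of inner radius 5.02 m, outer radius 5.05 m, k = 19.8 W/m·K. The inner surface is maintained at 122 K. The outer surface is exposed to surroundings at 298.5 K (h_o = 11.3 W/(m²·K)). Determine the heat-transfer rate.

Q = 628 kW

Resistance network (inner→outer):
  R_titanium = (1/5.02 − 1/5.05)/(4πk) = 0.001183/(4π·19.8) = 4.756×10^-6 K/W
  R_conv,out = 1/(4πr²h) = 1/(4π·5.05²·11.3) = 2.761×10^-4 K/W
ΣR = 4.756×10^-6 + 2.761×10^-4 = 2.809×10^-4 K/W
Q = ΔT/ΣR = (122 K − 298.5 K)/2.809×10^-4 = -6.28×10^5 W
(Negative Q ⇒ heat flows inward; heat gain = 6.28×10^5 W.)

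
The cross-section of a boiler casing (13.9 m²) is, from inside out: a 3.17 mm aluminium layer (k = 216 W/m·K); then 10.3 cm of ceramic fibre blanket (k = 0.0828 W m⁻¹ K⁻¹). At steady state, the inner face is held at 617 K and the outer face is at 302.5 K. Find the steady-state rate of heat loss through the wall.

Treat each layer as a resistance in series:
  R_aluminium = L/(kA) = 0.00317/(216·13.9) = 1.056×10^-6 K/W
  R_ceramic fibre blanket = L/(kA) = 0.103/(0.0828·13.9) = 0.08949 K/W
ΣR = 1.056×10^-6 + 0.08949 = 0.08949 K/W
Q = ΔT/ΣR = (617 K − 302.5 K)/0.08949 = 3510 W

Q = 3.51 kW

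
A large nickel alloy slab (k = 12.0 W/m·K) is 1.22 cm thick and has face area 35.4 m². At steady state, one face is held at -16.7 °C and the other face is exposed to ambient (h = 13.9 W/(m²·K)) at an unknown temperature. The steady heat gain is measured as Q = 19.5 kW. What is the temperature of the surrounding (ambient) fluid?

T_out = 23.5 °C

Series resistances:
  R_nickel alloy = L/(kA) = 0.0122/(12.0·35.4) = 2.872×10^-5 K/W
  R_conv,out = 1/(hA) = 1/(13.9·35.4) = 0.002032 K/W
ΣR = 0.002061 K/W
ΔT = Q·ΣR = 19500 × 0.002061 = 40.19 K
Heat flows inward, so T_out = T_in + ΔT = -16.7 + 40.19 = 23.5 °C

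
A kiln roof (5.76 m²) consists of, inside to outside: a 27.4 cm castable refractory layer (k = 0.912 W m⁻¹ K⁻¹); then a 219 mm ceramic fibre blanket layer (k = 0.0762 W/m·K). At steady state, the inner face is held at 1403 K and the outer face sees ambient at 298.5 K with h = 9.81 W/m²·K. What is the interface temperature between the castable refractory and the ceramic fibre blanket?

T = 1302 K

Treat each layer as a resistance in series:
  R_castable refractory = L/(kA) = 0.274/(0.912·5.76) = 0.05216 K/W
  R_ceramic fibre blanket = L/(kA) = 0.219/(0.0762·5.76) = 0.4990 K/W
  R_conv,out = 1/(hA) = 1/(9.81·5.76) = 0.01770 K/W
ΣR = 0.05216 + 0.4990 + 0.01770 = 0.5689 K/W
Q = ΔT/ΣR = (1403 K − 298.5 K)/0.5689 = 1941 W
From the inner boundary to the castable refractory/ceramic fibre blanket interface, ΣR_partial = 0.05216 K/W.
T_interface = T_in − Q·ΣR_partial = 1403 K − (1941)(0.05216) = 1302 K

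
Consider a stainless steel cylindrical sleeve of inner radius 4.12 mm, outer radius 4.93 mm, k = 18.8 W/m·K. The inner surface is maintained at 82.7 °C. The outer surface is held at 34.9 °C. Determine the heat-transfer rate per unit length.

Q' = 2πk·ΔT/ln(r₂/r₁) = 2π × 18.8 × 47.8 / ln(0.00493/0.00412) = 31500 W/m

Q' = 31500 W/m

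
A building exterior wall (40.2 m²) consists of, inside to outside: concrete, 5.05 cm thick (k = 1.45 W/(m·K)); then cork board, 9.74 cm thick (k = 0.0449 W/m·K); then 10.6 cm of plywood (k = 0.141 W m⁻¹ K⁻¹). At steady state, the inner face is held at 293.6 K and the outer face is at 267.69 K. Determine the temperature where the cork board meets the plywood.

Treat each layer as a resistance in series:
  R_concrete = L/(kA) = 0.0505/(1.45·40.2) = 8.664×10^-4 K/W
  R_cork board = L/(kA) = 0.0974/(0.0449·40.2) = 0.05396 K/W
  R_plywood = L/(kA) = 0.106/(0.141·40.2) = 0.01870 K/W
ΣR = 8.664×10^-4 + 0.05396 + 0.01870 = 0.07353 K/W
Q = ΔT/ΣR = (293.6 K − 267.69 K)/0.07353 = 352.4 W
From the inner boundary to the cork board/plywood interface, ΣR_partial = 0.05483 K/W.
T_interface = T_in − Q·ΣR_partial = 293.6 K − (352.4)(0.05483) = 274.28 K

T = 274.28 K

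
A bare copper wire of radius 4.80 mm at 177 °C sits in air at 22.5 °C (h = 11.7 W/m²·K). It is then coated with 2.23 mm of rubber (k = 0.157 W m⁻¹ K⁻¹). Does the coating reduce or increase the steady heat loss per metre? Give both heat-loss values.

Critical radius for a cylinder: r_cr = k/h = 0.0134 m = 1.34 cm.
Outer radius after coating: r₂ = 0.00480 + 0.00223 = 0.00703 m.
Since r₁ < r_cr and r₂ ≤ r_cr, the coating moves toward the maximum at r_cr — heat loss rises.
Bare: R = 1/(2πr₁h) = 2.834 m·K/W; Q = 154.5/2.834 = 54.5 W/m.
Coated: R = R_cond + R_conv = 2.322 m·K/W; Q = 154.5/2.322 = 66.5 W/m.

increases: 54.5 → 66.5 W/m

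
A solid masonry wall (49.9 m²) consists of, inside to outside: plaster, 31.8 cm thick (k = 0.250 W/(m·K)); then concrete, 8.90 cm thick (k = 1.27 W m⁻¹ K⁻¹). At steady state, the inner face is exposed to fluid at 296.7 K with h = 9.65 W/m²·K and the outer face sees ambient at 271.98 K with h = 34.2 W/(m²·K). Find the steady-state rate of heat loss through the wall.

Resistance network (inner→outer):
  R_conv,in = 1/(hA) = 1/(9.65·49.9) = 0.002077 K/W
  R_plaster = L/(kA) = 0.318/(0.250·49.9) = 0.02549 K/W
  R_concrete = L/(kA) = 0.0890/(1.27·49.9) = 0.001404 K/W
  R_conv,out = 1/(hA) = 1/(34.2·49.9) = 5.860×10^-4 K/W
ΣR = 0.002077 + 0.02549 + 0.001404 + 5.860×10^-4 = 0.02956 K/W
Q = ΔT/ΣR = (296.7 K − 271.98 K)/0.02956 = 836 W

Q = 836 W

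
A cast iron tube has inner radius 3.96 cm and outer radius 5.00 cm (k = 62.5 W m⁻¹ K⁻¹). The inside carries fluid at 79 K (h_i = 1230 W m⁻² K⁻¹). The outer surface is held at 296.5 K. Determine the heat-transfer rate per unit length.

Q' = 56.3 kW/m

Resistance network (inner→outer):
  R'_conv,in = 1/(2πr h) = 1/(2π·0.0396·1230) = 0.003268 m·K/W
  R'_cast iron = ln(0.0500/0.0396)/(2πk) = 0.2332/(2π·62.5) = 5.938×10^-4 m·K/W
ΣR = 0.003268 + 5.938×10^-4 = 0.003862 m·K/W
Q' = ΔT/ΣR = (79 K − 296.5 K)/0.003862 = -56300 W/m
(Negative Q' ⇒ heat flows inward; heat gain = 56300 W/m.)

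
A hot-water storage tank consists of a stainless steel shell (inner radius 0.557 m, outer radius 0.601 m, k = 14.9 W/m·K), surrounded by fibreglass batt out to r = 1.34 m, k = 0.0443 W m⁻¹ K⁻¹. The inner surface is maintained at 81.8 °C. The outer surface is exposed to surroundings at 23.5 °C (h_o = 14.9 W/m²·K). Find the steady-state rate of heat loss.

Q = 35.3 W

Resistance network (inner→outer):
  R_stainless steel = (1/0.557 − 1/0.601)/(4πk) = 0.1314/(4π·14.9) = 7.020×10^-4 K/W
  R_fibreglass batt = (1/0.601 − 1/1.34)/(4πk) = 0.9176/(4π·0.0443) = 1.648 K/W
  R_conv,out = 1/(4πr²h) = 1/(4π·1.34²·14.9) = 0.002974 K/W
ΣR = 7.020×10^-4 + 1.648 + 0.002974 = 1.652 K/W
Q = ΔT/ΣR = (81.8 °C − 23.5 °C)/1.652 = 35.3 W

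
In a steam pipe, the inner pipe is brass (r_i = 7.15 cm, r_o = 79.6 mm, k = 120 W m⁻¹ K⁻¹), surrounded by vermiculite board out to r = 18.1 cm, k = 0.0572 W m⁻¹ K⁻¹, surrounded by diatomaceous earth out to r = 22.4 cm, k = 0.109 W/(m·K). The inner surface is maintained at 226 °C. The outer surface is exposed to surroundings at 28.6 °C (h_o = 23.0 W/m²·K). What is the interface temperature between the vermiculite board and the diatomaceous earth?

Resistance network (inner→outer):
  R'_brass = ln(0.0796/0.0715)/(2πk) = 0.1073/(2π·120) = 1.423×10^-4 m·K/W
  R'_vermiculite board = ln(0.181/0.0796)/(2πk) = 0.8215/(2π·0.0572) = 2.286 m·K/W
  R'_diatomaceous earth = ln(0.224/0.181)/(2πk) = 0.2131/(2π·0.109) = 0.3112 m·K/W
  R'_conv,out = 1/(2πr h) = 1/(2π·0.224·23.0) = 0.03089 m·K/W
ΣR = 1.423×10^-4 + 2.286 + 0.3112 + 0.03089 = 2.628 m·K/W
Q' = ΔT/ΣR = (226 °C − 28.6 °C)/2.628 = 75.11 W/m
From the inner boundary to the vermiculite board/diatomaceous earth interface, ΣR_partial = 2.286 m·K/W.
T_interface = T_in − Q'·ΣR_partial = 226 °C − (75.11)(2.286) = 54.3 °C

T = 54.3 °C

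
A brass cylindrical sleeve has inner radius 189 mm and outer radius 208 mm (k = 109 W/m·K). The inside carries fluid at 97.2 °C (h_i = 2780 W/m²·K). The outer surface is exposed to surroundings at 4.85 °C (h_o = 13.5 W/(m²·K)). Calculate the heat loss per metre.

Resistance network (inner→outer):
  R'_conv,in = 1/(2πr h) = 1/(2π·0.189·2780) = 3.029×10^-4 m·K/W
  R'_brass = ln(0.208/0.189)/(2πk) = 0.09579/(2π·109) = 1.399×10^-4 m·K/W
  R'_conv,out = 1/(2πr h) = 1/(2π·0.208·13.5) = 0.05668 m·K/W
ΣR = 3.029×10^-4 + 1.399×10^-4 + 0.05668 = 0.05712 m·K/W
Q' = ΔT/ΣR = (97.2 °C − 4.85 °C)/0.05712 = 1620 W/m

Q' = 1620 W/m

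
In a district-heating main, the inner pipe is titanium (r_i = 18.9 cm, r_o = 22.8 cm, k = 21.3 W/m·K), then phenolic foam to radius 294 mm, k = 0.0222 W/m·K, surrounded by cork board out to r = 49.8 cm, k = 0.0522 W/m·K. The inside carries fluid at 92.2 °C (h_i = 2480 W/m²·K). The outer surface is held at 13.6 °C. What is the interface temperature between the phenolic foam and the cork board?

Resistance network (inner→outer):
  R'_conv,in = 1/(2πr h) = 1/(2π·0.189·2480) = 3.396×10^-4 m·K/W
  R'_titanium = ln(0.228/0.189)/(2πk) = 0.1876/(2π·21.3) = 0.001402 m·K/W
  R'_phenolic foam = ln(0.294/0.228)/(2πk) = 0.2542/(2π·0.0222) = 1.823 m·K/W
  R'_cork board = ln(0.498/0.294)/(2πk) = 0.5270/(2π·0.0522) = 1.607 m·K/W
ΣR = 3.396×10^-4 + 0.001402 + 1.823 + 1.607 = 3.432 m·K/W
Q' = ΔT/ΣR = (92.2 °C − 13.6 °C)/3.432 = 22.90 W/m
From the inner boundary to the phenolic foam/cork board interface, ΣR_partial = 1.825 m·K/W.
T_interface = T_in − Q'·ΣR_partial = 92.2 °C − (22.90)(1.825) = 50.4 °C

T = 50.4 °C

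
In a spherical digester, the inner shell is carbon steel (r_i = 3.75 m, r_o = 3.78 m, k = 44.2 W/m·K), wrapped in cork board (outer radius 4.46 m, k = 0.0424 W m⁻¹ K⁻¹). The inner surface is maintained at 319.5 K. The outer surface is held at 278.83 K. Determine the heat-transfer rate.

Q = 537 W

Resistance network (inner→outer):
  R_carbon steel = (1/3.75 − 1/3.78)/(4πk) = 0.002116/(4π·44.2) = 3.810×10^-6 K/W
  R_cork board = (1/3.78 − 1/4.46)/(4πk) = 0.04034/(4π·0.0424) = 0.07570 K/W
ΣR = 3.810×10^-6 + 0.07570 = 0.07570 K/W
Q = ΔT/ΣR = (319.5 K − 278.83 K)/0.07570 = 537 W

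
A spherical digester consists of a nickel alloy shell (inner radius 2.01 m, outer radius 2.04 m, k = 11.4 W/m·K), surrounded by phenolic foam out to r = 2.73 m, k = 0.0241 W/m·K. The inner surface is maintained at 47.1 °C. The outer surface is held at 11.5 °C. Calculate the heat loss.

Treat each layer as a resistance in series:
  R_nickel alloy = (1/2.01 − 1/2.04)/(4πk) = 0.007316/(4π·11.4) = 5.107×10^-5 K/W
  R_phenolic foam = (1/2.04 − 1/2.73)/(4πk) = 0.1239/(4π·0.0241) = 0.4091 K/W
ΣR = 5.107×10^-5 + 0.4091 = 0.4092 K/W
Q = ΔT/ΣR = (47.1 °C − 11.5 °C)/0.4092 = 87.0 W

Q = 87.0 W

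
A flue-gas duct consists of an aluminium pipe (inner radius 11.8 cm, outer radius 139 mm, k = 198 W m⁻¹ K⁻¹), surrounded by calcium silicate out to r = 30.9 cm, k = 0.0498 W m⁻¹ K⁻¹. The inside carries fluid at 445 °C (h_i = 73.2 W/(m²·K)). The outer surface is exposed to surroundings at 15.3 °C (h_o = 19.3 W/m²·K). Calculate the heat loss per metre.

Treat each layer as a resistance in series:
  R'_conv,in = 1/(2πr h) = 1/(2π·0.118·73.2) = 0.01843 m·K/W
  R'_aluminium = ln(0.139/0.118)/(2πk) = 0.1638/(2π·198) = 1.317×10^-4 m·K/W
  R'_calcium silicate = ln(0.309/0.139)/(2πk) = 0.7989/(2π·0.0498) = 2.553 m·K/W
  R'_conv,out = 1/(2πr h) = 1/(2π·0.309·19.3) = 0.02669 m·K/W
ΣR = 0.01843 + 1.317×10^-4 + 2.553 + 0.02669 = 2.598 m·K/W
Q' = ΔT/ΣR = (445 °C − 15.3 °C)/2.598 = 165 W/m

Q' = 165 W/m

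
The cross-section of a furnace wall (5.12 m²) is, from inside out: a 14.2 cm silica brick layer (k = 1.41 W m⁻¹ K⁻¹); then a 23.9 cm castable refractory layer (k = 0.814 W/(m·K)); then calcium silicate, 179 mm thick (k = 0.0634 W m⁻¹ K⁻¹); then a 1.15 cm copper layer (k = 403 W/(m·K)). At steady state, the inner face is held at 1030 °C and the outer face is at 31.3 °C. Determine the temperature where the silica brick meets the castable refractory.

Treat each layer as a resistance in series:
  R_silica brick = L/(kA) = 0.142/(1.41·5.12) = 0.01967 K/W
  R_castable refractory = L/(kA) = 0.239/(0.814·5.12) = 0.05735 K/W
  R_calcium silicate = L/(kA) = 0.179/(0.0634·5.12) = 0.5514 K/W
  R_copper = L/(kA) = 0.0115/(403·5.12) = 5.573×10^-6 K/W
ΣR = 0.01967 + 0.05735 + 0.5514 + 5.573×10^-6 = 0.6284 K/W
Q = ΔT/ΣR = (1030 °C − 31.3 °C)/0.6284 = 1589 W
From the inner boundary to the silica brick/castable refractory interface, ΣR_partial = 0.01967 K/W.
T_interface = T_in − Q·ΣR_partial = 1030 °C − (1589)(0.01967) = 999 °C

T = 999 °C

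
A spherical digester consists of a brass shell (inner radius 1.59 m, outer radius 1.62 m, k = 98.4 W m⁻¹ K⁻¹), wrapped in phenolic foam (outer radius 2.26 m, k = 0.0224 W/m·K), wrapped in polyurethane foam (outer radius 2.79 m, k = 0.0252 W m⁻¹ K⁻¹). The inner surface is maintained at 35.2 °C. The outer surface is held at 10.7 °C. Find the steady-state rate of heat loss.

Resistance network (inner→outer):
  R_brass = (1/1.59 − 1/1.62)/(4πk) = 0.01165/(4π·98.4) = 9.419×10^-6 K/W
  R_phenolic foam = (1/1.62 − 1/2.26)/(4πk) = 0.1748/(4π·0.0224) = 0.6210 K/W
  R_polyurethane foam = (1/2.26 − 1/2.79)/(4πk) = 0.08405/(4π·0.0252) = 0.2654 K/W
ΣR = 9.419×10^-6 + 0.6210 + 0.2654 = 0.8864 K/W
Q = ΔT/ΣR = (35.2 °C − 10.7 °C)/0.8864 = 27.6 W

Q = 27.6 W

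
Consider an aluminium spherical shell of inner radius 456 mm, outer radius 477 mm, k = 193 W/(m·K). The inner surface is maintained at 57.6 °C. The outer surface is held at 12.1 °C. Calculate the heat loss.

Q = 4πk·ΔT/(1/r₁ − 1/r₂) = 4π × 193 × 45.5 / (1/0.456 − 1/0.477) = 1.14×10^6 W

Q = 1140 kW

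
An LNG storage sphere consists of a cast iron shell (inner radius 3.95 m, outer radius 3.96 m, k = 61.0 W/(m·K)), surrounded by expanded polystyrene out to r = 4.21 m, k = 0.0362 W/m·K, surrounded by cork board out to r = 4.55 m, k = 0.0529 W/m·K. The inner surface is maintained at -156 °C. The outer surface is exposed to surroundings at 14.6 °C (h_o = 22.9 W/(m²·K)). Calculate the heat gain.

Resistance network (inner→outer):
  R_cast iron = (1/3.95 − 1/3.96)/(4πk) = 6.393×10^-4/(4π·61.0) = 8.340×10^-7 K/W
  R_expanded polystyrene = (1/3.96 − 1/4.21)/(4πk) = 0.01500/(4π·0.0362) = 0.03296 K/W
  R_cork board = (1/4.21 − 1/4.55)/(4πk) = 0.01775/(4π·0.0529) = 0.02670 K/W
  R_conv,out = 1/(4πr²h) = 1/(4π·4.55²·22.9) = 1.679×10^-4 K/W
ΣR = 8.340×10^-7 + 0.03296 + 0.02670 + 1.679×10^-4 = 0.05983 K/W
Q = ΔT/ΣR = (-156 °C − 14.6 °C)/0.05983 = -2850 W
(Negative Q ⇒ heat flows inward; heat gain = 2850 W.)

Q = 2850 W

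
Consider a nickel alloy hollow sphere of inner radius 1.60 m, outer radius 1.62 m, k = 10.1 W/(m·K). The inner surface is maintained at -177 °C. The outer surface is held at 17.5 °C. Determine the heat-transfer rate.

Q = 4πk·ΔT/(1/r₁ − 1/r₂) = 4π × 10.1 × 194.5 / (1/1.60 − 1/1.62) = 3.20×10^6 W

Q = 3200 kW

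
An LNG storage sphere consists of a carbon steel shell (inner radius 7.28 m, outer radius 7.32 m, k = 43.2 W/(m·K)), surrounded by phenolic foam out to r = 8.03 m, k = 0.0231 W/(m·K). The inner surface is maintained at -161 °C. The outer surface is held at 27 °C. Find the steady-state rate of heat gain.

Series thermal resistances, inner to outer:
  R_carbon steel = (1/7.28 − 1/7.32)/(4πk) = 7.506×10^-4/(4π·43.2) = 1.383×10^-6 K/W
  R_phenolic foam = (1/7.32 − 1/8.03)/(4πk) = 0.01208/(4π·0.0231) = 0.04161 K/W
ΣR = 1.383×10^-6 + 0.04161 = 0.04161 K/W
Q = ΔT/ΣR = (-161 °C − 27 °C)/0.04161 = -4520 W
(Negative Q ⇒ heat flows inward; heat gain = 4520 W.)

Q = 4.52 kW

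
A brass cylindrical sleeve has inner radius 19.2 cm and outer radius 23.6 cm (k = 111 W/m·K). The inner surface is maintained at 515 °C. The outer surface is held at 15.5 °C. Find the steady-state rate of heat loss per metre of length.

Q' = 2πk·ΔT/ln(r₂/r₁) = 2π × 111 × 499.5 / ln(0.236/0.192) = 1.69×10^6 W/m

Q' = 1.69×10^6 W/m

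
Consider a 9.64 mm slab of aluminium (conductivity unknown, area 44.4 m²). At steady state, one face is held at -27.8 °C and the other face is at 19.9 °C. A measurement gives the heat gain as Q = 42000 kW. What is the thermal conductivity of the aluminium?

k = 191 W/m·K

ΣR = ΔT/Q = |-27.8 − 19.9|/4.20×10^7 = 1.136×10^-6 K/W
L/(kA) = 1.136×10^-6 ⇒ k = 0.00964/(1.136×10^-6·44.4) = 191 W/m·K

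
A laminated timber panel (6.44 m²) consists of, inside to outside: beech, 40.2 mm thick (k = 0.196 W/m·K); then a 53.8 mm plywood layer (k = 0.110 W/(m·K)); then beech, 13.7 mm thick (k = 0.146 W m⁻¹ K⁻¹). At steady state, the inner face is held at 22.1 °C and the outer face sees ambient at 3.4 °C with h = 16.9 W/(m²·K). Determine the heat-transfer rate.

Resistance network (inner→outer):
  R_beech = L/(kA) = 0.0402/(0.196·6.44) = 0.03185 K/W
  R_plywood = L/(kA) = 0.0538/(0.110·6.44) = 0.07595 K/W
  R_beech = L/(kA) = 0.0137/(0.146·6.44) = 0.01457 K/W
  R_conv,out = 1/(hA) = 1/(16.9·6.44) = 0.009188 K/W
ΣR = 0.03185 + 0.07595 + 0.01457 + 0.009188 = 0.1316 K/W
Q = ΔT/ΣR = (22.1 °C − 3.4 °C)/0.1316 = 142 W

Q = 142 W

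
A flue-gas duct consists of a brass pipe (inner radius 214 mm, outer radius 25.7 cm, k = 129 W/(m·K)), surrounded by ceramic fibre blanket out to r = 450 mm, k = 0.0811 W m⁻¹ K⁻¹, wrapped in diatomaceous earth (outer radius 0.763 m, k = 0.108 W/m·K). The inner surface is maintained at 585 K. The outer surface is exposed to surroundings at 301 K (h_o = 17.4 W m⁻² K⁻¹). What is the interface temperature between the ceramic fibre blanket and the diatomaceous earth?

Resistance network (inner→outer):
  R'_brass = ln(0.257/0.214)/(2πk) = 0.1831/(2π·129) = 2.259×10^-4 m·K/W
  R'_ceramic fibre blanket = ln(0.450/0.257)/(2πk) = 0.5602/(2π·0.0811) = 1.099 m·K/W
  R'_diatomaceous earth = ln(0.763/0.450)/(2πk) = 0.5280/(2π·0.108) = 0.7781 m·K/W
  R'_conv,out = 1/(2πr h) = 1/(2π·0.763·17.4) = 0.01199 m·K/W
ΣR = 2.259×10^-4 + 1.099 + 0.7781 + 0.01199 = 1.889 m·K/W
Q' = ΔT/ΣR = (585 K − 301 K)/1.889 = 150.3 W/m
From the inner boundary to the ceramic fibre blanket/diatomaceous earth interface, ΣR_partial = 1.099 m·K/W.
T_interface = T_in − Q'·ΣR_partial = 585 K − (150.3)(1.099) = 420 K

T = 420 K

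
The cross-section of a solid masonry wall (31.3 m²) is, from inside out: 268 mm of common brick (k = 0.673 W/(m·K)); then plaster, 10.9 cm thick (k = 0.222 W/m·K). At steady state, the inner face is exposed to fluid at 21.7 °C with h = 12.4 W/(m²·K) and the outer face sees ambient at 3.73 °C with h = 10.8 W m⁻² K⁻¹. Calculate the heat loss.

Resistance network (inner→outer):
  R_conv,in = 1/(hA) = 1/(12.4·31.3) = 0.002577 K/W
  R_common brick = L/(kA) = 0.268/(0.673·31.3) = 0.01272 K/W
  R_plaster = L/(kA) = 0.109/(0.222·31.3) = 0.01569 K/W
  R_conv,out = 1/(hA) = 1/(10.8·31.3) = 0.002958 K/W
ΣR = 0.002577 + 0.01272 + 0.01569 + 0.002958 = 0.03395 K/W
Q = ΔT/ΣR = (21.7 °C − 3.73 °C)/0.03395 = 529 W

Q = 529 W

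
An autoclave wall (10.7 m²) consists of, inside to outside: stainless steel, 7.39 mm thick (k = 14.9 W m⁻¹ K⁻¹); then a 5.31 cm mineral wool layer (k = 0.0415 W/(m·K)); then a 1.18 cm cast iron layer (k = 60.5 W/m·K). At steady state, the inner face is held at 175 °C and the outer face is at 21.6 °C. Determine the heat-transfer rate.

Series thermal resistances, inner to outer:
  R_stainless steel = L/(kA) = 0.00739/(14.9·10.7) = 4.635×10^-5 K/W
  R_mineral wool = L/(kA) = 0.0531/(0.0415·10.7) = 0.1196 K/W
  R_cast iron = L/(kA) = 0.0118/(60.5·10.7) = 1.823×10^-5 K/W
ΣR = 4.635×10^-5 + 0.1196 + 1.823×10^-5 = 0.1197 K/W
Q = ΔT/ΣR = (175 °C − 21.6 °C)/0.1197 = 1280 W

Q = 1280 W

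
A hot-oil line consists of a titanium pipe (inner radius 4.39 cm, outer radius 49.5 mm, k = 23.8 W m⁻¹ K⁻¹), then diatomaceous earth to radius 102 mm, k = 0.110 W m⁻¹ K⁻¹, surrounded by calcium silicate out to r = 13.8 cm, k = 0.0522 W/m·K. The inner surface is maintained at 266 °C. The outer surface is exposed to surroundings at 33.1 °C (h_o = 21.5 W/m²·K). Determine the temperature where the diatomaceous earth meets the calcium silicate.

Series thermal resistances, inner to outer:
  R'_titanium = ln(0.0495/0.0439)/(2πk) = 0.1201/(2π·23.8) = 8.029×10^-4 m·K/W
  R'_diatomaceous earth = ln(0.102/0.0495)/(2πk) = 0.7230/(2π·0.110) = 1.046 m·K/W
  R'_calcium silicate = ln(0.138/0.102)/(2πk) = 0.3023/(2π·0.0522) = 0.9216 m·K/W
  R'_conv,out = 1/(2πr h) = 1/(2π·0.138·21.5) = 0.05364 m·K/W
ΣR = 8.029×10^-4 + 1.046 + 0.9216 + 0.05364 = 2.022 m·K/W
Q' = ΔT/ΣR = (266 °C − 33.1 °C)/2.022 = 115.2 W/m
From the inner boundary to the diatomaceous earth/calcium silicate interface, ΣR_partial = 1.047 m·K/W.
T_interface = T_in − Q'·ΣR_partial = 266 °C − (115.2)(1.047) = 145 °C

T = 145 °C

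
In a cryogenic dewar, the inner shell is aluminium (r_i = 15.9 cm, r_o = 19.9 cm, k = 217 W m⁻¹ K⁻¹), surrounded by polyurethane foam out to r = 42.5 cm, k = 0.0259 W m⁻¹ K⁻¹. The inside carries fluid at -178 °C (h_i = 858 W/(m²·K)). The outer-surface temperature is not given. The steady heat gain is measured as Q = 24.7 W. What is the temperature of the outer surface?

T_out = 24.9 °C

Sum the resistances:
  R_conv,in = 1/(4πr²h) = 1/(4π·0.159²·858) = 0.003669 K/W
  R_aluminium = (1/0.159 − 1/0.199)/(4πk) = 1.264/(4π·217) = 4.636×10^-4 K/W
  R_polyurethane foam = (1/0.199 − 1/0.425)/(4πk) = 2.672/(4π·0.0259) = 8.210 K/W
ΣR = 8.214 K/W
ΔT = Q·ΣR = 24.7 × 8.214 = 202.9 K
Heat flows inward, so T_out = T_in + ΔT = -178 + 202.9 = 24.9 °C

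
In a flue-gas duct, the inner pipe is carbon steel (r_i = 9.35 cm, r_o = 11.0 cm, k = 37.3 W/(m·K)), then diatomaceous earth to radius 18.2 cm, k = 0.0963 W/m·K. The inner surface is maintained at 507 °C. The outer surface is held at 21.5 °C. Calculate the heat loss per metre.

Q' = 583 W/m

Series thermal resistances, inner to outer:
  R'_carbon steel = ln(0.110/0.0935)/(2πk) = 0.1625/(2π·37.3) = 6.935×10^-4 m·K/W
  R'_diatomaceous earth = ln(0.182/0.110)/(2πk) = 0.5035/(2π·0.0963) = 0.8322 m·K/W
ΣR = 6.935×10^-4 + 0.8322 = 0.8329 m·K/W
Q' = ΔT/ΣR = (507 °C − 21.5 °C)/0.8329 = 583 W/m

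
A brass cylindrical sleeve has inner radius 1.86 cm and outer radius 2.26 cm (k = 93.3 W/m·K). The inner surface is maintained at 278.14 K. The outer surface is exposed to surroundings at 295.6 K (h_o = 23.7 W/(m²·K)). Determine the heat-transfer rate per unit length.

Resistance network (inner→outer):
  R'_brass = ln(0.0226/0.0186)/(2πk) = 0.1948/(2π·93.3) = 3.323×10^-4 m·K/W
  R'_conv,out = 1/(2πr h) = 1/(2π·0.0226·23.7) = 0.2971 m·K/W
ΣR = 3.323×10^-4 + 0.2971 = 0.2974 m·K/W
Q' = ΔT/ΣR = (278.14 K − 295.6 K)/0.2974 = -58.7 W/m
(Negative Q' ⇒ heat flows inward; heat gain = 58.7 W/m.)

Q' = 58.7 W/m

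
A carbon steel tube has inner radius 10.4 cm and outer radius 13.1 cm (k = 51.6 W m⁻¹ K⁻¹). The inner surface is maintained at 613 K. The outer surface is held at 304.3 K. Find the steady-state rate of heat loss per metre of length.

Q' = 4.34×10^5 W/m

Q' = 2πk·ΔT/ln(r₂/r₁) = 2π × 51.6 × 308.7 / ln(0.131/0.104) = 4.34×10^5 W/m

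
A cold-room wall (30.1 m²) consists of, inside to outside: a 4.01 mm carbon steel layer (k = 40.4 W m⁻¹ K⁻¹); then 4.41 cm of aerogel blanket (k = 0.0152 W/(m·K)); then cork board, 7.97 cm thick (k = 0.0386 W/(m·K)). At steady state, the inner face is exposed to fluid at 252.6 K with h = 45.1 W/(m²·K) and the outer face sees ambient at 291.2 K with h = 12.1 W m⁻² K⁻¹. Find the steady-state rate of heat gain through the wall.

Treat each layer as a resistance in series:
  R_conv,in = 1/(hA) = 1/(45.1·30.1) = 7.366×10^-4 K/W
  R_carbon steel = L/(kA) = 0.00401/(40.4·30.1) = 3.298×10^-6 K/W
  R_aerogel blanket = L/(kA) = 0.0441/(0.0152·30.1) = 0.09639 K/W
  R_cork board = L/(kA) = 0.0797/(0.0386·30.1) = 0.06860 K/W
  R_conv,out = 1/(hA) = 1/(12.1·30.1) = 0.002746 K/W
ΣR = 7.366×10^-4 + 3.298×10^-6 + 0.09639 + 0.06860 + 0.002746 = 0.1685 K/W
Q = ΔT/ΣR = (252.6 K − 291.2 K)/0.1685 = -229 W
(Negative Q ⇒ heat flows inward; heat gain = 229 W.)

Q = 229 W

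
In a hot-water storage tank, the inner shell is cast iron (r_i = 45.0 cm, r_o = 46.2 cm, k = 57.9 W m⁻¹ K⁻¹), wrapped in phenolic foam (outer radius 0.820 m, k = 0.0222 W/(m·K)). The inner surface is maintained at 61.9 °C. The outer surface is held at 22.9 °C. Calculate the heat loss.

Series thermal resistances, inner to outer:
  R_cast iron = (1/0.450 − 1/0.462)/(4πk) = 0.05772/(4π·57.9) = 7.933×10^-5 K/W
  R_phenolic foam = (1/0.462 − 1/0.820)/(4πk) = 0.9450/(4π·0.0222) = 3.387 K/W
ΣR = 7.933×10^-5 + 3.387 = 3.387 K/W
Q = ΔT/ΣR = (61.9 °C − 22.9 °C)/3.387 = 11.5 W

Q = 11.5 W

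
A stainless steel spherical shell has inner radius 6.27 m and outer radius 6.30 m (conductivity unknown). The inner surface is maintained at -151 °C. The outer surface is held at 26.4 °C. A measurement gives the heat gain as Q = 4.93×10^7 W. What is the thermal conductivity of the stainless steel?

k = 16.8 W/m·K

ΣR = ΔT/Q = |-151 − 26.4|/4.93×10^7 = 3.598×10^-6 K/W
(1/r₁−1/r₂)/(4πk) = 3.598×10^-6 ⇒ k = 7.595×10^-4/(4π·3.598×10^-6) = 16.8 W/m·K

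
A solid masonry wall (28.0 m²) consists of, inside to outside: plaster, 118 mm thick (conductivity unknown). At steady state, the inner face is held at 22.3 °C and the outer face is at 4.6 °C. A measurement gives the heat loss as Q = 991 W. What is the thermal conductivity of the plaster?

ΣR = ΔT/Q = |22.3 − 4.6|/991 = 0.01786 K/W
L/(kA) = 0.01786 ⇒ k = 0.118/(0.01786·28.0) = 0.236 W/m·K

k = 0.236 W/m·K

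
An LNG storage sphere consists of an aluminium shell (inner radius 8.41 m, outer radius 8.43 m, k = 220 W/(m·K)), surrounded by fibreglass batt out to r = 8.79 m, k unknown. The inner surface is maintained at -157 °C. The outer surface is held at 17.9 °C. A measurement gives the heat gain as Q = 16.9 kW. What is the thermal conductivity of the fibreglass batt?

k = 0.0374 W/m·K

ΣR = ΔT/Q = |-157 − 17.9|/16900 = 0.01035 K/W
Known resistances:
  R_aluminium = (1/8.41 − 1/8.43)/(4πk) = 2.821×10^-4/(4π·220) = 1.020×10^-7 K/W
R_fibreglass batt = ΣR − ΣR_known = 0.01035 − 1.020×10^-7 = 0.01035 K/W
(1/r₁−1/r₂)/(4πk) = 0.01035 ⇒ k = 0.004858/(4π·0.01035) = 0.0374 W/m·K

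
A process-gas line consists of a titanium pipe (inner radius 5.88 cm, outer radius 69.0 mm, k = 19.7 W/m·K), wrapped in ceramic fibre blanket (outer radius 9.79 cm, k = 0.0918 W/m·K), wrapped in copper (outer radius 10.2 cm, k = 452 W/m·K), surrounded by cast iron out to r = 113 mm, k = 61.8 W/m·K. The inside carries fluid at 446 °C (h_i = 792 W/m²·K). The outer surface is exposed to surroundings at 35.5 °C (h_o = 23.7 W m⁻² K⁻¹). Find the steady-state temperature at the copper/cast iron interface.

T = 72.0 °C

Resistance network (inner→outer):
  R'_conv,in = 1/(2πr h) = 1/(2π·0.0588·792) = 0.003418 m·K/W
  R'_titanium = ln(0.0690/0.0588)/(2πk) = 0.1600/(2π·19.7) = 0.001292 m·K/W
  R'_ceramic fibre blanket = ln(0.0979/0.0690)/(2πk) = 0.3498/(2π·0.0918) = 0.6065 m·K/W
  R'_copper = ln(0.102/0.0979)/(2πk) = 0.04103/(2π·452) = 1.445×10^-5 m·K/W
  R'_cast iron = ln(0.113/0.102)/(2πk) = 0.1024/(2π·61.8) = 2.638×10^-4 m·K/W
  R'_conv,out = 1/(2πr h) = 1/(2π·0.113·23.7) = 0.05943 m·K/W
ΣR = 0.003418 + 0.001292 + 0.6065 + 1.445×10^-5 + 2.638×10^-4 + 0.05943 = 0.6709 m·K/W
Q' = ΔT/ΣR = (446 °C − 35.5 °C)/0.6709 = 611.9 W/m
From the inner boundary to the copper/cast iron interface, ΣR_partial = 0.6112 m·K/W.
T_interface = T_in − Q'·ΣR_partial = 446 °C − (611.9)(0.6112) = 72.0 °C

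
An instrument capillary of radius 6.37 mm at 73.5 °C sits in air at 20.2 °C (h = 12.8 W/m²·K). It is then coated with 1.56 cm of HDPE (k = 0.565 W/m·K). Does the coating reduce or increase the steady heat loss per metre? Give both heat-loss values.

increases: 27.3 → 58.3 W/m

Critical radius for a cylinder: r_cr = k/h = 0.0441 m = 4.41 cm.
Outer radius after coating: r₂ = 0.00637 + 0.0156 = 0.02197 m.
Since r₁ < r_cr and r₂ ≤ r_cr, the coating moves toward the maximum at r_cr — heat loss rises.
Bare: R = 1/(2πr₁h) = 1.952 m·K/W; Q = 53.3/1.952 = 27.3 W/m.
Coated: R = R_cond + R_conv = 0.9147 m·K/W; Q = 53.3/0.9147 = 58.3 W/m.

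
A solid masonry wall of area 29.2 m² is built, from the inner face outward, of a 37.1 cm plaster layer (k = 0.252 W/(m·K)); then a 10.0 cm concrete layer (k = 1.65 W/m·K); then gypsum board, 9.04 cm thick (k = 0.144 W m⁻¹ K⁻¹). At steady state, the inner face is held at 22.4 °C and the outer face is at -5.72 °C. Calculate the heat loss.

Series thermal resistances, inner to outer:
  R_plaster = L/(kA) = 0.371/(0.252·29.2) = 0.05042 K/W
  R_concrete = L/(kA) = 0.100/(1.65·29.2) = 0.002076 K/W
  R_gypsum board = L/(kA) = 0.0904/(0.144·29.2) = 0.02150 K/W
ΣR = 0.05042 + 0.002076 + 0.02150 = 0.07400 K/W
Q = ΔT/ΣR = (22.4 °C − -5.72 °C)/0.07400 = 380 W

Q = 380 W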